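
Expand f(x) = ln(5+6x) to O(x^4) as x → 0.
log(5) + 6*x/5 - 18*x**2/25 + 72*x**3/125 + O(x**4)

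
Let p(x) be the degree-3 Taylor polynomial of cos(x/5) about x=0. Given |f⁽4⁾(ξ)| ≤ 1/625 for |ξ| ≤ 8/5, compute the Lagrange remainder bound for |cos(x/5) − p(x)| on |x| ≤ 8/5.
512/1171875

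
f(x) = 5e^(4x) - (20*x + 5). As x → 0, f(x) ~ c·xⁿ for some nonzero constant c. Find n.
2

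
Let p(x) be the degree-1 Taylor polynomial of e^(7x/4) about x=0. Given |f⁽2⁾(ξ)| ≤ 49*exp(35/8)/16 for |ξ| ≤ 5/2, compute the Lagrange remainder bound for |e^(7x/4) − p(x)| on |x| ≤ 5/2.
1225*exp(35/8)/128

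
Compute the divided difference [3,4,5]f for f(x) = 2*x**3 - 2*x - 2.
24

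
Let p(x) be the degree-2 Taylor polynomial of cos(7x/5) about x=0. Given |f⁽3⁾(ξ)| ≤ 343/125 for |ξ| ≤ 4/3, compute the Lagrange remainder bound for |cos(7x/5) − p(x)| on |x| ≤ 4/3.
10976/10125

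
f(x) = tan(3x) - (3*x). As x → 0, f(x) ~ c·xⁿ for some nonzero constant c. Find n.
3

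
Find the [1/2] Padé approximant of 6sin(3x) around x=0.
18*x/(3*x**2/2 + 1)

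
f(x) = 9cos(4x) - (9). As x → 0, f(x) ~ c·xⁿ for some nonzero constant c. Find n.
2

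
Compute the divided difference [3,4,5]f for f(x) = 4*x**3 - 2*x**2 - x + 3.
46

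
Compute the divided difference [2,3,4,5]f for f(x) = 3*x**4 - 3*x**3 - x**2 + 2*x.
39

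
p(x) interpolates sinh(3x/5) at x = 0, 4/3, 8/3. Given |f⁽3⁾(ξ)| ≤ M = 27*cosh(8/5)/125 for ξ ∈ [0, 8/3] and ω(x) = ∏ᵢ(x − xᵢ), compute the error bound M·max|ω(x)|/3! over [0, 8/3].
64*sqrt(3)*cosh(8/5)/3375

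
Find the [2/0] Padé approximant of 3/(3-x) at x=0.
x**2/9 + x/3 + 1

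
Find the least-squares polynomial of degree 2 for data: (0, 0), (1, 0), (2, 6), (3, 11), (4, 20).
-13/35 + (17/70)x + (17/14)x²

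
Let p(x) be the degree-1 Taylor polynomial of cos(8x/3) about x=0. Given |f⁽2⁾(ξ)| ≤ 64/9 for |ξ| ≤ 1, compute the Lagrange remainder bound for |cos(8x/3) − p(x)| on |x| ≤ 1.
32/9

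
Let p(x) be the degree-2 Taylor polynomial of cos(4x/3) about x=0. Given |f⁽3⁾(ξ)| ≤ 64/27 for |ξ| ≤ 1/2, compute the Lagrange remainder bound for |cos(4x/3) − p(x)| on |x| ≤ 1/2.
4/81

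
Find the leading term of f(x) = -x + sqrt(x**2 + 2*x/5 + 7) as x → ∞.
1/5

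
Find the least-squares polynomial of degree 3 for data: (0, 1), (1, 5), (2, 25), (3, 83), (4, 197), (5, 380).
83/63 + (-41/54)x + (137/252)x² + (319/108)x³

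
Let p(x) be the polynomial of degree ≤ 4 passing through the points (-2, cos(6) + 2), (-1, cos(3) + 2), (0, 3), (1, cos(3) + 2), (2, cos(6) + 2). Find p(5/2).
175*cos(6)/64 - 75*cos(3)/16 + 317/64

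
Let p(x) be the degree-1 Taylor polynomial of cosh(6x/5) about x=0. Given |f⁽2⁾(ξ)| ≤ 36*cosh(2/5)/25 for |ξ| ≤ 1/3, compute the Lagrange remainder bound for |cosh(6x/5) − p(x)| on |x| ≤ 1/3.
2*cosh(2/5)/25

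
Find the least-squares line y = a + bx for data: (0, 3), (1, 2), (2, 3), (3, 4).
a = 12/5, b = 2/5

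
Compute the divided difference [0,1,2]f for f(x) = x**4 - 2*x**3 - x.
1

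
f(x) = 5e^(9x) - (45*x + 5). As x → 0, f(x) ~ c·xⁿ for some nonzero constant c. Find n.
2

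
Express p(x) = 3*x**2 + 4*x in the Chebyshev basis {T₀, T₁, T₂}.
(3/2)T₀ + (4)T₁ + (3/2)T₂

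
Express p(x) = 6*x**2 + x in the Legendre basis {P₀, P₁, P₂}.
(2)P₀ + P₁ + (4)P₂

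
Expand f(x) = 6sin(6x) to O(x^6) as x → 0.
36*x - 216*x**3 + 1944*x**5/5 + O(x**6)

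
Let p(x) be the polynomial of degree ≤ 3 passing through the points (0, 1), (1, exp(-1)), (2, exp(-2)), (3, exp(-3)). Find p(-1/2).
(-35*exp(2) - 5 + 21*e + 35*exp(3))*exp(-3)/16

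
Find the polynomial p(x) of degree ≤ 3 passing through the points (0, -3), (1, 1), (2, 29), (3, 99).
3*x**3 + 3*x**2 - 2*x - 3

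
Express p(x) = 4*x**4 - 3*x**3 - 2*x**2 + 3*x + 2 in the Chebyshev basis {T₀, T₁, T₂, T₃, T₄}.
(5/2)T₀ + (3/4)T₁ + T₂ + (-3/4)T₃ + (1/2)T₄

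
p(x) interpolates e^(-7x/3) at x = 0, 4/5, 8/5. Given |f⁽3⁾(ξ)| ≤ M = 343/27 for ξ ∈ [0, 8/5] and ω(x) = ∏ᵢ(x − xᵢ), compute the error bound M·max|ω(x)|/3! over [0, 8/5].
21952*sqrt(3)/91125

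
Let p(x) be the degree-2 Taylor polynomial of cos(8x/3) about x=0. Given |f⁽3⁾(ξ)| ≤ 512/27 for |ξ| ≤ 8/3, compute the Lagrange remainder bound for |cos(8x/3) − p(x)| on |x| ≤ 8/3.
131072/2187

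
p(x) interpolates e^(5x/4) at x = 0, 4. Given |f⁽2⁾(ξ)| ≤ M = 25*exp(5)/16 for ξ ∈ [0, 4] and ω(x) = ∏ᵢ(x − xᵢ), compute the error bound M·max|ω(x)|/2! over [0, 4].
25*exp(5)/8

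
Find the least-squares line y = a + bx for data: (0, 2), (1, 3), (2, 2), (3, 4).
a = 2, b = 1/2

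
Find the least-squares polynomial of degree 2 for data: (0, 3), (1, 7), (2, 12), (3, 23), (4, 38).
17/5 + (3/5)x + (2)x²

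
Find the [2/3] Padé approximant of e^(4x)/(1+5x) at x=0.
(356*x**2/245 + 502*x/245 + 1)/(4556*x**3/735 - 2082*x**2/245 + 747*x/245 + 1)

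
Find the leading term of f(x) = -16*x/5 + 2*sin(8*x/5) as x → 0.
-512*x**3/375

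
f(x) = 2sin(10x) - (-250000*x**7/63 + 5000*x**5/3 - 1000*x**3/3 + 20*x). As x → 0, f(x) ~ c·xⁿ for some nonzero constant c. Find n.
9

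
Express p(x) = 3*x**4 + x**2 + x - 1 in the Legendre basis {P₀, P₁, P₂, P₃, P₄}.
(-1/15)P₀ + P₁ + (50/21)P₂ + (24/35)P₄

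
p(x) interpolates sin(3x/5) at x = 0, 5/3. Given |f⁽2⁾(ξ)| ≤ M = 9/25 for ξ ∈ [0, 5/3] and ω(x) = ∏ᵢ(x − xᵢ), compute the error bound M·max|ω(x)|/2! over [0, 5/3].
1/8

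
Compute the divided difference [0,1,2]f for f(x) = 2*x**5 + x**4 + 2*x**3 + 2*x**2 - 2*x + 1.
45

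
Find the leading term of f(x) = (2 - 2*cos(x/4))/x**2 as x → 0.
1/16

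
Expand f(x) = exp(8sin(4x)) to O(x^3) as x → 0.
1 + 32*x + 512*x**2 + O(x**3)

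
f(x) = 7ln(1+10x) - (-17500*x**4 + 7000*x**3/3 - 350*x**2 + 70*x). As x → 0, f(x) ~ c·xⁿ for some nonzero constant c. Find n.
5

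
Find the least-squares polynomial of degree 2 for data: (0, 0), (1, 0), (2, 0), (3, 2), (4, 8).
2/5 + (-11/5)x + x²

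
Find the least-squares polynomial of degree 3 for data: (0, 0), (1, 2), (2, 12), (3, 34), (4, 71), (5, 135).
-31/126 + (1285/756)x + (61/252)x² + (26/27)x³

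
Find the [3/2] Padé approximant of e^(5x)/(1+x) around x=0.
(125*x**3/123 + 375*x**2/164 + 90*x/41 + 1)/(165*x**2/164 - 74*x/41 + 1)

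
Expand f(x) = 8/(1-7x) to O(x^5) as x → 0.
8 + 56*x + 392*x**2 + 2744*x**3 + 19208*x**4 + O(x**5)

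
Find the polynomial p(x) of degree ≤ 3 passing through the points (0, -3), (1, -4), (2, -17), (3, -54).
-2*x**3 + x - 3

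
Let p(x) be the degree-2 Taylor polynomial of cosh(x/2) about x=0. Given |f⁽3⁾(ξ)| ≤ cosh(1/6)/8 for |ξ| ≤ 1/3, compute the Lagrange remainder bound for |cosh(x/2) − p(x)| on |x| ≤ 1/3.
cosh(1/6)/1296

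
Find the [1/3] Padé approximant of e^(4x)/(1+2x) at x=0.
(2*x + 1)/(16*x**3/3 - 4*x**2 + 1)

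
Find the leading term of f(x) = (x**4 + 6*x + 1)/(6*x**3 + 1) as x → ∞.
x/6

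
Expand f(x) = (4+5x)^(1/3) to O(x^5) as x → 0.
2**(2/3) + 5*2**(2/3)*x/12 - 25*2**(2/3)*x**2/144 + 625*2**(2/3)*x**3/5184 - 3125*2**(2/3)*x**4/31104 + O(x**5)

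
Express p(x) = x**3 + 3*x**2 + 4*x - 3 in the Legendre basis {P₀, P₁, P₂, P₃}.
(-2)P₀ + (23/5)P₁ + (2)P₂ + (2/5)P₃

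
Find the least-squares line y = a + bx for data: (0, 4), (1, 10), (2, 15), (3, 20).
a = 43/10, b = 53/10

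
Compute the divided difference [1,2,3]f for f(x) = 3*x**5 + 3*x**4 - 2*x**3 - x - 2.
333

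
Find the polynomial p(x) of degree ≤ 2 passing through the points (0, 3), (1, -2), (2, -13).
-3*x**2 - 2*x + 3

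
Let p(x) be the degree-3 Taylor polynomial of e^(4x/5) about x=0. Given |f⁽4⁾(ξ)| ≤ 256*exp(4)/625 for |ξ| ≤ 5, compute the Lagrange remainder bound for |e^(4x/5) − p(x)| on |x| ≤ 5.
32*exp(4)/3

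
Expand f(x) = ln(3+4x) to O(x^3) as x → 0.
log(3) + 4*x/3 - 8*x**2/9 + O(x**3)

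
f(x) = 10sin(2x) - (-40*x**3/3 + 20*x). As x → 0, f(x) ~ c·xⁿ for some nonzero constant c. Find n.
5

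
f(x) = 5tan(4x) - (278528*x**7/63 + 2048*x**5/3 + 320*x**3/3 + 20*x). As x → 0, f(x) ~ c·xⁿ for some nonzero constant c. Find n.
9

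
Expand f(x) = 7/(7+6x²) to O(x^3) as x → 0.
1 - 6*x**2/7 + O(x**3)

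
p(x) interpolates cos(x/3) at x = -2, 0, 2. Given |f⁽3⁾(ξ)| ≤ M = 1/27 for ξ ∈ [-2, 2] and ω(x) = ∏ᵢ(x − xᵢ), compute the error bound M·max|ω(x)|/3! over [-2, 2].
8*sqrt(3)/729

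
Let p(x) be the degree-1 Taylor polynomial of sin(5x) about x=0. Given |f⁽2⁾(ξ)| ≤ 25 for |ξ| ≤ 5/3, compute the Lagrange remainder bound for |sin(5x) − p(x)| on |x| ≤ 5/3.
625/18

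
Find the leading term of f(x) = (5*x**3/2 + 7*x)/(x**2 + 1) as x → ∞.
5*x/2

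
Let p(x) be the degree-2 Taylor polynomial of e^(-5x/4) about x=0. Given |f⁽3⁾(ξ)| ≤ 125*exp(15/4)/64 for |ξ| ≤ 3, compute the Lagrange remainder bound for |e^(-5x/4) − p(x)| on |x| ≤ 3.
1125*exp(15/4)/128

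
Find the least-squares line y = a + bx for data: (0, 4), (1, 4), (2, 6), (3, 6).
a = 19/5, b = 4/5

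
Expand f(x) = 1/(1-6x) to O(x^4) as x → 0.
1 + 6*x + 36*x**2 + 216*x**3 + O(x**4)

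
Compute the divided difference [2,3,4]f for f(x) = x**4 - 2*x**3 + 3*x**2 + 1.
40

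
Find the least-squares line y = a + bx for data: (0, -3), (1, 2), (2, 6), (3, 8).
a = -23/10, b = 37/10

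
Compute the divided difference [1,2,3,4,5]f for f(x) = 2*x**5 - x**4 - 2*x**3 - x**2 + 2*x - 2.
29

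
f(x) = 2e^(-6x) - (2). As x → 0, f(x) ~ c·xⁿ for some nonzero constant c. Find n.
1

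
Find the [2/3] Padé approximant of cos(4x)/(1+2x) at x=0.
(1 - 20*x**2/3)/(8*x**3/3 + 4*x**2/3 + 2*x + 1)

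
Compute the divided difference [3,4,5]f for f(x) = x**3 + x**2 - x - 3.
13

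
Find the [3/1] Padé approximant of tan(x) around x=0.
x**3/3 + x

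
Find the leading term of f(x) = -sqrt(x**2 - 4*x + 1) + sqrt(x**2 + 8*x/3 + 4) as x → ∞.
10/3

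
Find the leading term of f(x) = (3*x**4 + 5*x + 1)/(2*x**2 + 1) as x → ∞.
3*x**2/2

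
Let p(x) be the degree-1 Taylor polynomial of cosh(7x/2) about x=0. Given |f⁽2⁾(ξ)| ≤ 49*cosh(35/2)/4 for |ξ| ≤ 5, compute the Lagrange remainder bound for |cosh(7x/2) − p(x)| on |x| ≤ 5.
1225*cosh(35/2)/8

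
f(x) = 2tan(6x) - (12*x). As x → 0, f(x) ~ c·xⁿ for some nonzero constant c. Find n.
3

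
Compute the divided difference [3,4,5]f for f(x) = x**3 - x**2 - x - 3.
11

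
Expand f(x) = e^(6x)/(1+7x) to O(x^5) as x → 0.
1 - x + 25*x**2 - 139*x**3 + 1027*x**4 + O(x**5)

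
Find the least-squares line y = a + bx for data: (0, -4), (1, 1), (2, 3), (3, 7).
a = -7/2, b = 7/2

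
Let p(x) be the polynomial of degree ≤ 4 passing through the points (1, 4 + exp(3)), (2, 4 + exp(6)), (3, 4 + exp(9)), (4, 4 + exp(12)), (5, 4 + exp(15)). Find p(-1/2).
-385*exp(12)/32 - 693*exp(6)/32 + 4 + 1155*exp(3)/128 + 1485*exp(9)/64 + 315*exp(15)/128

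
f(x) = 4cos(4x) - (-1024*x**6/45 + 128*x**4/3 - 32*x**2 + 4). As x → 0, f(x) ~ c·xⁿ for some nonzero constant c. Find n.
8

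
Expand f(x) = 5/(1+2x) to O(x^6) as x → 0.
5 - 10*x + 20*x**2 - 40*x**3 + 80*x**4 - 160*x**5 + O(x**6)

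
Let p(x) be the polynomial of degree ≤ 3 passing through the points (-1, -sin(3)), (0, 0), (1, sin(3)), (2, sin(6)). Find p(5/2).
35*sin(6)/16 - 15*sin(3)/8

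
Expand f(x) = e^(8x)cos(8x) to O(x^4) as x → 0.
1 + 8*x - 512*x**3/3 + O(x**4)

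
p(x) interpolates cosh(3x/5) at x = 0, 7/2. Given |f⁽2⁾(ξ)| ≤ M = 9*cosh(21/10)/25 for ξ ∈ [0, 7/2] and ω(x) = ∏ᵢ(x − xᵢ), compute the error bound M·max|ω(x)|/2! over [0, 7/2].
441*cosh(21/10)/800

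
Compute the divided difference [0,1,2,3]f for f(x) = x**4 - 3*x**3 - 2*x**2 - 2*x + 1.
3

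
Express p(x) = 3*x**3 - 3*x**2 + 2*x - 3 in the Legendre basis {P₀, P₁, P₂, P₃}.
(-4)P₀ + (19/5)P₁ + (-2)P₂ + (6/5)P₃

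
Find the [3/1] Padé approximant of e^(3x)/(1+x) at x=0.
(9*x**3/32 + 9*x**2/8 + 21*x/16 + 1)/(1 - 11*x/16)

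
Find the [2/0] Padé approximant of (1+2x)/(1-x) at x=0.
3*x**2 + 3*x + 1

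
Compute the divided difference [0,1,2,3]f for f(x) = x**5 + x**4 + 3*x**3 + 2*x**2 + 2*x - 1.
34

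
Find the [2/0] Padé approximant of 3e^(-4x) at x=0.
24*x**2 - 12*x + 3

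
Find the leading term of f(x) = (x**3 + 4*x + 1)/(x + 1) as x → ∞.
x**2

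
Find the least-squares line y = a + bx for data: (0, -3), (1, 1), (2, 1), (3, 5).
a = -13/5, b = 12/5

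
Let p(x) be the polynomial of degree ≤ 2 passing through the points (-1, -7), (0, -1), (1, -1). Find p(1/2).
-1/4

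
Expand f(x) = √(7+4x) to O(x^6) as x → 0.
sqrt(7) + 2*sqrt(7)*x/7 - 2*sqrt(7)*x**2/49 + 4*sqrt(7)*x**3/343 - 10*sqrt(7)*x**4/2401 + 4*sqrt(7)*x**5/2401 + O(x**6)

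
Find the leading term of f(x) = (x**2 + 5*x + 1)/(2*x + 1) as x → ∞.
x/2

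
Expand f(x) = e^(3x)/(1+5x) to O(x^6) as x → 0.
1 - 2*x + 29*x**2/2 - 68*x**3 + 2747*x**4/8 - 34297*x**5/20 + O(x**6)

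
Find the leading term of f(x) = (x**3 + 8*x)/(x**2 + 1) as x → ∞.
x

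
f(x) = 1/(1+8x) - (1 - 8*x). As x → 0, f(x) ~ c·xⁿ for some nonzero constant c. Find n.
2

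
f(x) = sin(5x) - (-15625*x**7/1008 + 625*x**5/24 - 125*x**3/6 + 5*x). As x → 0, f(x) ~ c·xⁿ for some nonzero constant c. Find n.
9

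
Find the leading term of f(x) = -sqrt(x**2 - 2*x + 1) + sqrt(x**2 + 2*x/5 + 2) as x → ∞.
6/5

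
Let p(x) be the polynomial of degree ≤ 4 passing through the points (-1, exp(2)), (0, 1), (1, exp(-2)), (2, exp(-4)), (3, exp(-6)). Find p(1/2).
(-20*exp(2) + 3 + 90*exp(4) + 5*(12 - exp(2))*exp(6))*exp(-6)/128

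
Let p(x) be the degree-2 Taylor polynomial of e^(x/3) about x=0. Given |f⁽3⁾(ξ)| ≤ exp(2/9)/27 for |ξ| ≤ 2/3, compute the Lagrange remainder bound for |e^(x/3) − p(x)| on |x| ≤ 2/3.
4*exp(2/9)/2187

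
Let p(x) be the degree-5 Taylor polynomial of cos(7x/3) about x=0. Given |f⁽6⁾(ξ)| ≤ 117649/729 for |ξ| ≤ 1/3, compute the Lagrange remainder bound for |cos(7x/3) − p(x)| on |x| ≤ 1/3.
117649/382637520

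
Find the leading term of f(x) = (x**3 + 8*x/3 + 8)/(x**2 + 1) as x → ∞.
x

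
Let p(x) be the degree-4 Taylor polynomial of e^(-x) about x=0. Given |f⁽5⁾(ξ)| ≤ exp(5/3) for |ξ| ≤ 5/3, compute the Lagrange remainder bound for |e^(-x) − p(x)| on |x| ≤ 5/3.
625*exp(5/3)/5832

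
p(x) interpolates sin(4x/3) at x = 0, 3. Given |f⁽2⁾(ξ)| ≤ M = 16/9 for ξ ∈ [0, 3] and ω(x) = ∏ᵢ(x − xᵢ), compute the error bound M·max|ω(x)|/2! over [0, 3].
2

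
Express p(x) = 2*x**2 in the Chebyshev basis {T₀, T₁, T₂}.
T₀ + T₂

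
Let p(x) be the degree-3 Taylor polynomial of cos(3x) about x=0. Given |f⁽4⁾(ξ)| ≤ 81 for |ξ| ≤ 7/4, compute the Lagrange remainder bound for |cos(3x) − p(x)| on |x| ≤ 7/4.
64827/2048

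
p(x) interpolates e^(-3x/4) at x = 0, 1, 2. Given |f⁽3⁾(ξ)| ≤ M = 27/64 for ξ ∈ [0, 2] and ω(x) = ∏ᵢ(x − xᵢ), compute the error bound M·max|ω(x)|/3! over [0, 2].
sqrt(3)/64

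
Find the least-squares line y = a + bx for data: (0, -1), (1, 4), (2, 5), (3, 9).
a = -2/5, b = 31/10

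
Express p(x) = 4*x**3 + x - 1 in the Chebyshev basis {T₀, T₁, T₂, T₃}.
-T₀ + (4)T₁ + T₃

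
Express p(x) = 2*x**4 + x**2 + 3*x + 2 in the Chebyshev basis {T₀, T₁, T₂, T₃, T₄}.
(13/4)T₀ + (3)T₁ + (3/2)T₂ + (1/4)T₄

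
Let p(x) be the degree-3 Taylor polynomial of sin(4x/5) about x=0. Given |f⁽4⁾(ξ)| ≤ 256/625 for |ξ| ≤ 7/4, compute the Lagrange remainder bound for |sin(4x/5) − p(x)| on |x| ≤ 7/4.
2401/15000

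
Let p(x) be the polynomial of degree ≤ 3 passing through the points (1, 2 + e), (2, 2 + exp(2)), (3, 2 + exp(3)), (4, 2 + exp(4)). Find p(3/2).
-5*exp(3)/16 + 5*e/16 + 2 + exp(4)/16 + 15*exp(2)/16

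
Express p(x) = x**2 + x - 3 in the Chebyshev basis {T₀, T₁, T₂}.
(-5/2)T₀ + T₁ + (1/2)T₂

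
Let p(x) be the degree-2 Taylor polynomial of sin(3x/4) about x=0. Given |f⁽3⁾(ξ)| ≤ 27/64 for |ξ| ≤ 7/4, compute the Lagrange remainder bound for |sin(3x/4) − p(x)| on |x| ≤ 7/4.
3087/8192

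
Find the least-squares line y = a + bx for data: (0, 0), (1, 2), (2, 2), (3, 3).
a = 2/5, b = 9/10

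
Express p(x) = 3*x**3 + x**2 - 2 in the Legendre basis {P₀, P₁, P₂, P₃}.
(-5/3)P₀ + (9/5)P₁ + (2/3)P₂ + (6/5)P₃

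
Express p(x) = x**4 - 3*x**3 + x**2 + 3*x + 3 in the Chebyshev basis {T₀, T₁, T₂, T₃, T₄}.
(31/8)T₀ + (3/4)T₁ + T₂ + (-3/4)T₃ + (1/8)T₄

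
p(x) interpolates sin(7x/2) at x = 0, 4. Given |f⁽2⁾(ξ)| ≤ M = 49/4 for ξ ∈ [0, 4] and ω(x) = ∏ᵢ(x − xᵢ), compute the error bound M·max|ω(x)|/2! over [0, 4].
49/2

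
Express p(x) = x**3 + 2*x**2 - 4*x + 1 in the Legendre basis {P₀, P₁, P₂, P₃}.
(5/3)P₀ + (-17/5)P₁ + (4/3)P₂ + (2/5)P₃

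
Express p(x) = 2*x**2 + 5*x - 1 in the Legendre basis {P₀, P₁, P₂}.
(-1/3)P₀ + (5)P₁ + (4/3)P₂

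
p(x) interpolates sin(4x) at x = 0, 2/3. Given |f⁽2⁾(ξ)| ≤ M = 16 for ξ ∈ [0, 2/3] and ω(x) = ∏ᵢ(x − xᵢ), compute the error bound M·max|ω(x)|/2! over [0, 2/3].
8/9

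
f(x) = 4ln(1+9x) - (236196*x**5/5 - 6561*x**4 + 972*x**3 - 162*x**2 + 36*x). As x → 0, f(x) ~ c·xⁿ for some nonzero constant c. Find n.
6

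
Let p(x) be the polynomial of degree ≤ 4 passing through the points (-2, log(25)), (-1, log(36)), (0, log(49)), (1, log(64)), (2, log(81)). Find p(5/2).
log(36756909*sqrt(2)*3**(1/32)*5**(35/64)*7**(29/32)/8388608)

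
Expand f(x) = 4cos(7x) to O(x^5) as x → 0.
4 - 98*x**2 + 2401*x**4/6 + O(x**5)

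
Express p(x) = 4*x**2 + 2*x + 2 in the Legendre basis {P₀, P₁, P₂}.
(10/3)P₀ + (2)P₁ + (8/3)P₂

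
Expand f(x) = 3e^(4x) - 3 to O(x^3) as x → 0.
12*x + 24*x**2 + O(x**3)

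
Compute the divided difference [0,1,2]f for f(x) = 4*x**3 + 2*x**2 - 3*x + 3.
14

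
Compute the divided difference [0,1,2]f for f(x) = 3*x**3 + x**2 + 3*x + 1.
10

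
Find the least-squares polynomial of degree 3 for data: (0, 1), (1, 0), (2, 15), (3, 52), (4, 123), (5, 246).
4/7 + (-19/14)x + (1/14)x² + (2)x³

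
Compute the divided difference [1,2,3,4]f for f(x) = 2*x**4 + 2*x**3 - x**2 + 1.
22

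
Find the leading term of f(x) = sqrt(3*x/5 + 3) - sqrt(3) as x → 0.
sqrt(3)*x/10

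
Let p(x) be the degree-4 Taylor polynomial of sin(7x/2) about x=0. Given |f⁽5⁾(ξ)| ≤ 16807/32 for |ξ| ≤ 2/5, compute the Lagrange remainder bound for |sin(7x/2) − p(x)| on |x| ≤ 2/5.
16807/375000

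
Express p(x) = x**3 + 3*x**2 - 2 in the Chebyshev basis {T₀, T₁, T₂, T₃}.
(-1/2)T₀ + (3/4)T₁ + (3/2)T₂ + (1/4)T₃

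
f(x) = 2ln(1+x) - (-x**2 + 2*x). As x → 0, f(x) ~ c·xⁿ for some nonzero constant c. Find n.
3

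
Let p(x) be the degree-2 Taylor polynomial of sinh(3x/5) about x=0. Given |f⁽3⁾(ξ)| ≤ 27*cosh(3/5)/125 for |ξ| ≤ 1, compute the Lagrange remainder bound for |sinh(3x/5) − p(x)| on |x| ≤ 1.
9*cosh(3/5)/250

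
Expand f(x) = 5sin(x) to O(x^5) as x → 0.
5*x - 5*x**3/6 + O(x**5)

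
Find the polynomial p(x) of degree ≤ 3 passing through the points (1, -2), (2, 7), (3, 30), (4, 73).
x**3 + x**2 - x - 3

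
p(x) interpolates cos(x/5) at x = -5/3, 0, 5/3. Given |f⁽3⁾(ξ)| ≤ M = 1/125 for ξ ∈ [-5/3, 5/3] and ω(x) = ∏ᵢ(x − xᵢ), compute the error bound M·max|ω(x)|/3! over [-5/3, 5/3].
sqrt(3)/729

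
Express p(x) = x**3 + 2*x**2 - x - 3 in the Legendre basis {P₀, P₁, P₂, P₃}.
(-7/3)P₀ + (-2/5)P₁ + (4/3)P₂ + (2/5)P₃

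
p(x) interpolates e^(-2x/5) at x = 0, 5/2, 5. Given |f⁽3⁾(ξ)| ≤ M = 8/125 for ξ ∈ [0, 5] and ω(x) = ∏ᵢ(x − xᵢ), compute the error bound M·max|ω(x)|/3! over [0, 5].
sqrt(3)/27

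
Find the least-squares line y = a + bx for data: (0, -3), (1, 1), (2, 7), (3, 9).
a = -14/5, b = 21/5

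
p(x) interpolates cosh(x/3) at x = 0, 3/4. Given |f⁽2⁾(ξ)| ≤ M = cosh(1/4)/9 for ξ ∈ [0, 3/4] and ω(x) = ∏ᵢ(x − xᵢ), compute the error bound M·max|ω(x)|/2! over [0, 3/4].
cosh(1/4)/128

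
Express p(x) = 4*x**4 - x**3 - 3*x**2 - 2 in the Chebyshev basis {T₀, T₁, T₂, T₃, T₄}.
(-2)T₀ + (-3/4)T₁ + (1/2)T₂ + (-1/4)T₃ + (1/2)T₄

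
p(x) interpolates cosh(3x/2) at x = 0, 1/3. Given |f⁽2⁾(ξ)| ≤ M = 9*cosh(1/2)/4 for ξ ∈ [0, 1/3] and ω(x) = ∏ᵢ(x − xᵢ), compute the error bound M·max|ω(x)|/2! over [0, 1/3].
cosh(1/2)/32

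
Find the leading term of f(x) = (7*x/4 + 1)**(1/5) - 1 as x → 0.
7*x/20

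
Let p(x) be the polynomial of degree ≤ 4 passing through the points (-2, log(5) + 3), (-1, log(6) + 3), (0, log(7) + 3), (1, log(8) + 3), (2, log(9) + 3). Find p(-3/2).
log(6*2**(3/4)*3**(1/64)*5**(35/128)*7**(29/64)/7) + 3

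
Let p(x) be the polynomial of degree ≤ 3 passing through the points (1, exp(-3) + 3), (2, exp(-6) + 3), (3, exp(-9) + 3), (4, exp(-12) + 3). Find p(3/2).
(-5*exp(3) + 1 + 15*exp(6) + 5*exp(9) + 48*exp(12))*exp(-12)/16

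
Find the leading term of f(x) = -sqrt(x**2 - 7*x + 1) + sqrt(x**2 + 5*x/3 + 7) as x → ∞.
13/3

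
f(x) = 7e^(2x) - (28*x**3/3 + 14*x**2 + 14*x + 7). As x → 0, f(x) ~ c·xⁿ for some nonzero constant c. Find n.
4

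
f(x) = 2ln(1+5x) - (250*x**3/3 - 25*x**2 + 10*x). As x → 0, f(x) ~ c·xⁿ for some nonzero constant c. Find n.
4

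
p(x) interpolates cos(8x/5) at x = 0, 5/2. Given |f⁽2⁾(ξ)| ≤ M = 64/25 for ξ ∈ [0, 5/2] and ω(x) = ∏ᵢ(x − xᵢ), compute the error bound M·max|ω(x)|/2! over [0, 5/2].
2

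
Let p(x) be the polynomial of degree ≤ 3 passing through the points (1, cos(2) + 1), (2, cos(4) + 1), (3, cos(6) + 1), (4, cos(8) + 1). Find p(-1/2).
105*cos(2)/16 - 35*cos(8)/16 + 1 - 189*cos(4)/16 + 135*cos(6)/16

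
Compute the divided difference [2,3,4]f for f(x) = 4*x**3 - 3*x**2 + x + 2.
33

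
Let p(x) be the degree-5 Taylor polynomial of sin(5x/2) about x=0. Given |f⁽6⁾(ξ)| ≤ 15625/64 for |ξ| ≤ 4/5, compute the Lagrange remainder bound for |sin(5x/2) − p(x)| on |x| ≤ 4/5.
4/45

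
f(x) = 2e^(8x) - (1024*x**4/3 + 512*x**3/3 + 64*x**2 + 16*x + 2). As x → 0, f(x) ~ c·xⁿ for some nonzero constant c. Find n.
5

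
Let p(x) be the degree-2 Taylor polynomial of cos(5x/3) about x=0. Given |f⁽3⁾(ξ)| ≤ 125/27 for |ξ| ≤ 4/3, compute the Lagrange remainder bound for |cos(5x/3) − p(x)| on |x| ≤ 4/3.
4000/2187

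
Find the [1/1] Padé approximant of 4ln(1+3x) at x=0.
12*x/(3*x/2 + 1)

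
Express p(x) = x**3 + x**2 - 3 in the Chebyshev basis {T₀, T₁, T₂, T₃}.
(-5/2)T₀ + (3/4)T₁ + (1/2)T₂ + (1/4)T₃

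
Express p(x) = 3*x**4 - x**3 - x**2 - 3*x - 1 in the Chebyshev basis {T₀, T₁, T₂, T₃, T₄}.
(-3/8)T₀ + (-15/4)T₁ + T₂ + (-1/4)T₃ + (3/8)T₄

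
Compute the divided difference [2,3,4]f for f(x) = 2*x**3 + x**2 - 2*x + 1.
19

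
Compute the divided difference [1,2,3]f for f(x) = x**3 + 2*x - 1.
6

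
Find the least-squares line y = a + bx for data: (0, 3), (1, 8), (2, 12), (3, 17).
a = 31/10, b = 23/5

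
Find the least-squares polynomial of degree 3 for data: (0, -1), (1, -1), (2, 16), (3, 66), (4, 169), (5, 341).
-65/63 + (-775/378)x + (-13/18)x² + (80/27)x³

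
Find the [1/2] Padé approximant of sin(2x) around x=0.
2*x/(2*x**2/3 + 1)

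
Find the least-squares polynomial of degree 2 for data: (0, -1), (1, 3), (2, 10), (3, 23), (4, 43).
-4/7 + (-2/35)x + (19/7)x²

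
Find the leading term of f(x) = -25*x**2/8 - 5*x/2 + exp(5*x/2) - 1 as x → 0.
125*x**3/48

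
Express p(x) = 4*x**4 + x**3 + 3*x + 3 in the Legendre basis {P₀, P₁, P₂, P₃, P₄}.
(19/5)P₀ + (18/5)P₁ + (16/7)P₂ + (2/5)P₃ + (32/35)P₄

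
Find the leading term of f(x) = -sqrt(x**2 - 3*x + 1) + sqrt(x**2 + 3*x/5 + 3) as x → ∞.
9/5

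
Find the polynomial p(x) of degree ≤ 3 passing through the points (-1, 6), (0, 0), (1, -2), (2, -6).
-x**3 + 2*x**2 - 3*x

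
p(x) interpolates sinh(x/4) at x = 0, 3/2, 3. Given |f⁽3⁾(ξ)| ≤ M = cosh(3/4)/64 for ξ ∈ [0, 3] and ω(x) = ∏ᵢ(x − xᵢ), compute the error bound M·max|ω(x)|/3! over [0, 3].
sqrt(3)*cosh(3/4)/512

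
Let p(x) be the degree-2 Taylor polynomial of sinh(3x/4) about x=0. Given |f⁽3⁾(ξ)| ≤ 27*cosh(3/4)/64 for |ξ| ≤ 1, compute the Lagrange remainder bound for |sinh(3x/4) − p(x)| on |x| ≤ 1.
9*cosh(3/4)/128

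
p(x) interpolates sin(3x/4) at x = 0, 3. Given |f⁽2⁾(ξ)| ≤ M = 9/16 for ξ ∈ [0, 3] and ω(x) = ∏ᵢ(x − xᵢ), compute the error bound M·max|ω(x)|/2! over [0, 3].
81/128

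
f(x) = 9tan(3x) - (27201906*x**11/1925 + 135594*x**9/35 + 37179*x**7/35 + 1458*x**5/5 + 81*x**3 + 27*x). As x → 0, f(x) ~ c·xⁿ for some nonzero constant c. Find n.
13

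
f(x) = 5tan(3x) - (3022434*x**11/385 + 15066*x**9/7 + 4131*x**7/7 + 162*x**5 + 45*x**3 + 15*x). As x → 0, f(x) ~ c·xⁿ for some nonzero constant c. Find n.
13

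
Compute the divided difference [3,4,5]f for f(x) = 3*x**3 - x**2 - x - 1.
35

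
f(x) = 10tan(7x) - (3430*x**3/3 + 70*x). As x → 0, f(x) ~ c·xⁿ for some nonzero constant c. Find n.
5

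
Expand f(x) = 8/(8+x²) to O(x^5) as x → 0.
1 - x**2/8 + x**4/64 + O(x**5)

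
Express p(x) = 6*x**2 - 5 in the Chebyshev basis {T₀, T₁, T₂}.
(-2)T₀ + (3)T₂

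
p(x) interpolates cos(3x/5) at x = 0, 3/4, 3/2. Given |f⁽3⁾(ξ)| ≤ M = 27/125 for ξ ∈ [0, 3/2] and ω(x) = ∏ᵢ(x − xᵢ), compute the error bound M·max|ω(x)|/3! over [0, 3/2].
27*sqrt(3)/8000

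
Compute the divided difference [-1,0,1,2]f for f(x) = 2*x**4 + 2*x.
4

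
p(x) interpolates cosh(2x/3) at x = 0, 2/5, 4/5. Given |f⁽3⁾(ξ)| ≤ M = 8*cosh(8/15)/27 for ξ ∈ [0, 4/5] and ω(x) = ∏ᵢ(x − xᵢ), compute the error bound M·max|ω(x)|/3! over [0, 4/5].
64*sqrt(3)*cosh(8/15)/91125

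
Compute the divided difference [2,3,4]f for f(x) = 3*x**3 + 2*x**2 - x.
29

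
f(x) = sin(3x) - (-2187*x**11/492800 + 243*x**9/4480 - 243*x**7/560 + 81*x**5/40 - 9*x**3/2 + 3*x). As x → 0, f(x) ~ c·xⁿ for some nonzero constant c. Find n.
13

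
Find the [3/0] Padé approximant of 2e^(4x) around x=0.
64*x**3/3 + 16*x**2 + 8*x + 2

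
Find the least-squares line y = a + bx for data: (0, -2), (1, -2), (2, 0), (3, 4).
a = -3, b = 2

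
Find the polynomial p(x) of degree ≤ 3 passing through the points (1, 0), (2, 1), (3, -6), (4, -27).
-x**3 + 2*x**2 + 2*x - 3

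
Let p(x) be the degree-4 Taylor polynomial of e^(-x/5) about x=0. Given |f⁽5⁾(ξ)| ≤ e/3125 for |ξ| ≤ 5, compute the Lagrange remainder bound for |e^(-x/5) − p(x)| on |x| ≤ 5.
e/120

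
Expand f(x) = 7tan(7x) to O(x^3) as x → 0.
49*x + O(x**3)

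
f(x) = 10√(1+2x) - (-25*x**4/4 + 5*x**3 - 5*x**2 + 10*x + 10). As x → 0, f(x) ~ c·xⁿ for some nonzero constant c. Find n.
5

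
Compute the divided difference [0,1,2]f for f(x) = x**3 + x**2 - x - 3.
4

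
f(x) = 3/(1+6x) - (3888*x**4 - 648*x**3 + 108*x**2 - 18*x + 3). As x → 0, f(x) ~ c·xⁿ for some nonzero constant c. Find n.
5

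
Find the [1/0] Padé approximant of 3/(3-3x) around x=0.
x + 1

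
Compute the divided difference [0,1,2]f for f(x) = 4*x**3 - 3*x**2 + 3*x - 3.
9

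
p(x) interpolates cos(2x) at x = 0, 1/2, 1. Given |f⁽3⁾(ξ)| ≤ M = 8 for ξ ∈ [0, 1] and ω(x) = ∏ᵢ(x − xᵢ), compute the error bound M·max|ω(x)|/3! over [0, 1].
sqrt(3)/27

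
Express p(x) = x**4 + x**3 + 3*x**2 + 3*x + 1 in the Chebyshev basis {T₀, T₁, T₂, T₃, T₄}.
(23/8)T₀ + (15/4)T₁ + (2)T₂ + (1/4)T₃ + (1/8)T₄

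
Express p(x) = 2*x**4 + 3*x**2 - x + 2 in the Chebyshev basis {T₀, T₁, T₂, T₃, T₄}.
(17/4)T₀ - T₁ + (5/2)T₂ + (1/4)T₄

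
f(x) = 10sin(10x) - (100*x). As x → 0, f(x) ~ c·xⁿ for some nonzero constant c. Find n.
3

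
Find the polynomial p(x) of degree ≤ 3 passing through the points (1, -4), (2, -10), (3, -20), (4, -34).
-2*x**2 - 2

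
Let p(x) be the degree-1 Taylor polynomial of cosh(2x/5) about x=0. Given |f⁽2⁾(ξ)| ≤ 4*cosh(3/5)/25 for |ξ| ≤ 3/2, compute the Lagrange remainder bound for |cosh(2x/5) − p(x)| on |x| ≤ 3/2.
9*cosh(3/5)/50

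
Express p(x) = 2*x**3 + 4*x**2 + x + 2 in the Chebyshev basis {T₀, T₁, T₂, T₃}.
(4)T₀ + (5/2)T₁ + (2)T₂ + (1/2)T₃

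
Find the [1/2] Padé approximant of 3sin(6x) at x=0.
18*x/(6*x**2 + 1)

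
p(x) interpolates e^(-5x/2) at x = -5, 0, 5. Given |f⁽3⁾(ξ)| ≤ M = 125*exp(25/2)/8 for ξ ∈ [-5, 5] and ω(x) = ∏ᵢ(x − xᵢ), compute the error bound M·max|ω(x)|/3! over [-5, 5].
15625*sqrt(3)*exp(25/2)/216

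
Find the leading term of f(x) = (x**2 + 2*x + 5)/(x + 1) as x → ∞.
x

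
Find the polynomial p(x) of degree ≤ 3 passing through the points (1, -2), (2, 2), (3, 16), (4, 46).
x**3 - x**2 - 2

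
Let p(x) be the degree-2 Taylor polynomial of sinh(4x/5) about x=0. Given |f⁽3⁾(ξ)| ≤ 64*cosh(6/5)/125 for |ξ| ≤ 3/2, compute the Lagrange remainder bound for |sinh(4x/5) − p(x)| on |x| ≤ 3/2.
36*cosh(6/5)/125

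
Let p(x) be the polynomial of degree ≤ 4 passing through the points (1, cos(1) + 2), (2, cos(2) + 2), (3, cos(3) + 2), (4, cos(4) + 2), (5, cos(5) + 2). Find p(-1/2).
1485*cos(3)/64 + 315*cos(5)/128 + 2 + 1155*cos(1)/128 - 385*cos(4)/32 - 693*cos(2)/32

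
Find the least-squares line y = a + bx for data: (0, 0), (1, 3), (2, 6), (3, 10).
a = -1/5, b = 33/10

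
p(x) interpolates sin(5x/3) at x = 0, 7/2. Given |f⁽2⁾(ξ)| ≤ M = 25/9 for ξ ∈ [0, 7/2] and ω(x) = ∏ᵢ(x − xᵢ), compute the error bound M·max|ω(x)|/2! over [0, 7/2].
1225/288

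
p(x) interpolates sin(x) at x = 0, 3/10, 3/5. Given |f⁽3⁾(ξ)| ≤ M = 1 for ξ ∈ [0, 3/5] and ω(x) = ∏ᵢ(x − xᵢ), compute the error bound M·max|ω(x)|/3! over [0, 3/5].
sqrt(3)/1000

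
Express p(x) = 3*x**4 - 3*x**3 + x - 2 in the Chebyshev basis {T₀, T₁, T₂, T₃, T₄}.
(-7/8)T₀ + (-5/4)T₁ + (3/2)T₂ + (-3/4)T₃ + (3/8)T₄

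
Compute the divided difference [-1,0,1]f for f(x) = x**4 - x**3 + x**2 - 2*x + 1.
2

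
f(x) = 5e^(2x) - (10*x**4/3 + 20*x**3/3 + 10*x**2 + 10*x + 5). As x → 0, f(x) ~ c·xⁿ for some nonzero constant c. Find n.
5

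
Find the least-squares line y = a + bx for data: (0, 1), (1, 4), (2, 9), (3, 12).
a = 4/5, b = 19/5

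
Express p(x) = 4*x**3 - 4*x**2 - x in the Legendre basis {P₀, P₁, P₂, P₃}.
(-4/3)P₀ + (7/5)P₁ + (-8/3)P₂ + (8/5)P₃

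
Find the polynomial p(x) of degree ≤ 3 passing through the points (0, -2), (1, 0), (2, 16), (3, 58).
2*x**3 + x**2 - x - 2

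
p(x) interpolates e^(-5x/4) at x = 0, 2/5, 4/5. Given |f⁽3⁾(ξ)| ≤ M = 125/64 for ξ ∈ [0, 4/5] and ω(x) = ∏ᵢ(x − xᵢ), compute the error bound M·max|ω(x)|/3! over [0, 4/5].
sqrt(3)/216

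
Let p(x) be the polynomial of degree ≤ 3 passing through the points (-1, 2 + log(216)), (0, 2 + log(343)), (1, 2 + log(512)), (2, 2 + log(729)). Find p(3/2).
2 + log(2304*2**(5/8)*21**(1/16)/7)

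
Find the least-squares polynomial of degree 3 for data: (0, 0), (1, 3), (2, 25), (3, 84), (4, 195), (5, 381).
-17/126 + (239/756)x + (8/63)x² + (325/108)x³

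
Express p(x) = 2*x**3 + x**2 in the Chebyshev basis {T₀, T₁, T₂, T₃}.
(1/2)T₀ + (3/2)T₁ + (1/2)T₂ + (1/2)T₃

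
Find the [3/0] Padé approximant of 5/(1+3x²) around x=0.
5 - 15*x**2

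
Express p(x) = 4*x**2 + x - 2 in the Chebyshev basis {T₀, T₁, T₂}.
T₁ + (2)T₂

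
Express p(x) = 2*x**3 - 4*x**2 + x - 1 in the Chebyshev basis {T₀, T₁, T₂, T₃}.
(-3)T₀ + (5/2)T₁ + (-2)T₂ + (1/2)T₃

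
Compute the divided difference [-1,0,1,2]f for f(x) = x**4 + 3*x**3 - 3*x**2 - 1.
5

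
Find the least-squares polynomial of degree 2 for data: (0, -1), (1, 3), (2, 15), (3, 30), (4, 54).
-37/35 + (99/70)x + (43/14)x²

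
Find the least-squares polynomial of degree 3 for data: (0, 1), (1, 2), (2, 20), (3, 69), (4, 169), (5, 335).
58/63 + (-313/378)x + (-149/252)x² + (305/108)x³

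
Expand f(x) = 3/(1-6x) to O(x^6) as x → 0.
3 + 18*x + 108*x**2 + 648*x**3 + 3888*x**4 + 23328*x**5 + O(x**6)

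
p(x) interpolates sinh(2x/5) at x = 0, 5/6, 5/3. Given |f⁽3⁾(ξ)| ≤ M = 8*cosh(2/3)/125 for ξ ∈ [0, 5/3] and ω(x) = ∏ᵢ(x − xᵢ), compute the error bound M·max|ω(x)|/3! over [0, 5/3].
sqrt(3)*cosh(2/3)/729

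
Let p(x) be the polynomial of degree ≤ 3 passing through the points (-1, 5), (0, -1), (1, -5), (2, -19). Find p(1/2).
-5/2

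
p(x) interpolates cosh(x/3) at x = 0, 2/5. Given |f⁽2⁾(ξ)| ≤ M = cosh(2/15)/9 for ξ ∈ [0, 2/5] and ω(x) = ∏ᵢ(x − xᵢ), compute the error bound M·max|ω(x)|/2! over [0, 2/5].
cosh(2/15)/450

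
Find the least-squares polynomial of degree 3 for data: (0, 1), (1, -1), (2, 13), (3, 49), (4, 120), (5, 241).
83/126 + (-2321/756)x + (34/63)x² + (209/108)x³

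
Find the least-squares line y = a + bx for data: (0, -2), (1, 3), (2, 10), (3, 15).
a = -11/5, b = 29/5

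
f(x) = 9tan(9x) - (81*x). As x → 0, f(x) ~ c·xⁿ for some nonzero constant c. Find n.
3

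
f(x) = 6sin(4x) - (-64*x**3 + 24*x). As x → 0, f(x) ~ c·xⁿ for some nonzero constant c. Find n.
5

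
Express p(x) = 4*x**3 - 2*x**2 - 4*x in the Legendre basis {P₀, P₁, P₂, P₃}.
(-2/3)P₀ + (-8/5)P₁ + (-4/3)P₂ + (8/5)P₃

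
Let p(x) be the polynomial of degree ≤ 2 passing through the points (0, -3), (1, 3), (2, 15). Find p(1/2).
-3/4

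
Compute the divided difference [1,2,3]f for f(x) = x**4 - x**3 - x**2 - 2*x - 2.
18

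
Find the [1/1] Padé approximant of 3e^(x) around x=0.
(3*x/2 + 3)/(1 - x/2)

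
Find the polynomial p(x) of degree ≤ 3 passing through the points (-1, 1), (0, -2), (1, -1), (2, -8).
-2*x**3 + 2*x**2 + x - 2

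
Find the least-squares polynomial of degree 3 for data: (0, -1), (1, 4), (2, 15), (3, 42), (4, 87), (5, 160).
-59/63 + (586/189)x + (4/9)x² + (29/27)x³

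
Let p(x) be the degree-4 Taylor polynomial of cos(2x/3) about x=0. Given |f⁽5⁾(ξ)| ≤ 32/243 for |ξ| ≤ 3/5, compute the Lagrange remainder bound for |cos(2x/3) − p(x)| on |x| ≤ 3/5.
4/46875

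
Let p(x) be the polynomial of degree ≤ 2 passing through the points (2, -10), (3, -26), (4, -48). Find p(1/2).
11/4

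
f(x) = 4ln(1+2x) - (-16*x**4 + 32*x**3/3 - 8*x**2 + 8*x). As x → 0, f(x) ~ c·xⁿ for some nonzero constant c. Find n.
5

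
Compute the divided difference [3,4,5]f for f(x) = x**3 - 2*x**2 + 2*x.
10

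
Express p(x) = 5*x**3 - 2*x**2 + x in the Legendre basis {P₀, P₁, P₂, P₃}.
(-2/3)P₀ + (4)P₁ + (-4/3)P₂ + (2)P₃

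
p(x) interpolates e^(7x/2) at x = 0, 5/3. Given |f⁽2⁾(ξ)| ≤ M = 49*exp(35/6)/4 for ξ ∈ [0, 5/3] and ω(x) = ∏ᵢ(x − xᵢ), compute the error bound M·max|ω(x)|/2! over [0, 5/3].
1225*exp(35/6)/288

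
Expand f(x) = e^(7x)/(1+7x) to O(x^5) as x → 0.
1 + 49*x**2/2 - 343*x**3/3 + 7203*x**4/8 + O(x**5)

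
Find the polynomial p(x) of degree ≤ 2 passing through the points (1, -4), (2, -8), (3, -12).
-4*x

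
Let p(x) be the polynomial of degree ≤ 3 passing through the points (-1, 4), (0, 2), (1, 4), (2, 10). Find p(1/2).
5/2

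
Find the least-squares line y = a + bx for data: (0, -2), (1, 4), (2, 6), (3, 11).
a = -7/5, b = 41/10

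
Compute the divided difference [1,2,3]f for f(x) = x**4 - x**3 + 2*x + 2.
19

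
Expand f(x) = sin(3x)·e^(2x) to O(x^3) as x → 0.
3*x + 6*x**2 + O(x**3)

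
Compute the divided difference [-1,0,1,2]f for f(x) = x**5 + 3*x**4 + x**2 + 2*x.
11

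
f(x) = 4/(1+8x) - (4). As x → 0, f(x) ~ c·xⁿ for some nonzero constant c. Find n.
1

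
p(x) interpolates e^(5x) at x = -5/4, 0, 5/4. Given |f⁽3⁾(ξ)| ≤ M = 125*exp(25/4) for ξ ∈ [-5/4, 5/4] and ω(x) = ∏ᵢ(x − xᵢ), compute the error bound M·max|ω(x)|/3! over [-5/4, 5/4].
15625*sqrt(3)*exp(25/4)/1728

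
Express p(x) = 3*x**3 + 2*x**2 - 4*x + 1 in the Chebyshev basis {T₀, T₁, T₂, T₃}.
(2)T₀ + (-7/4)T₁ + T₂ + (3/4)T₃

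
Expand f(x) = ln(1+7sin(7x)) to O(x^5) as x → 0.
49*x - 2401*x**2/2 + 232897*x**3/6 - 17059105*x**4/12 + O(x**5)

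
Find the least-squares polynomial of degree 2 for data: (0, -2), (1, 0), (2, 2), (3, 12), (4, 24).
-8/5 + (-8/5)x + (2)x²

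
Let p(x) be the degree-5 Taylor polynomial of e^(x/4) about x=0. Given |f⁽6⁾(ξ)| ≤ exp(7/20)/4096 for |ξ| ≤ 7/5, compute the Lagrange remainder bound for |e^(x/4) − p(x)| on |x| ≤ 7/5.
117649*exp(7/20)/46080000000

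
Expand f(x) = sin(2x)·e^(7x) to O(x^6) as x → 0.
2*x + 14*x**2 + 143*x**3/3 + 105*x**4 + 10061*x**5/60 + O(x**6)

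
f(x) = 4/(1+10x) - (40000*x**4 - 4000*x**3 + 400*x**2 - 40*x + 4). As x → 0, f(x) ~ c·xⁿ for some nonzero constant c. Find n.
5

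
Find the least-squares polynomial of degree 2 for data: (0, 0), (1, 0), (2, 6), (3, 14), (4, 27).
-1/5 + (-6/5)x + (2)x²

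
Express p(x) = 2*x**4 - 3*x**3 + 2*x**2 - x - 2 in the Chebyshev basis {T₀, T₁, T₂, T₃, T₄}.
(-1/4)T₀ + (-13/4)T₁ + (2)T₂ + (-3/4)T₃ + (1/4)T₄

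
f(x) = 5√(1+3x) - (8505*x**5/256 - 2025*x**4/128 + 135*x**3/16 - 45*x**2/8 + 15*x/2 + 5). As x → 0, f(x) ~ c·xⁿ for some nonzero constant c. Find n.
6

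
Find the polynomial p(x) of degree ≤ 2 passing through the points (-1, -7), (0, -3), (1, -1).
-x**2 + 3*x - 3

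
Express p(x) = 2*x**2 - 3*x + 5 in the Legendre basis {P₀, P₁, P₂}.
(17/3)P₀ + (-3)P₁ + (4/3)P₂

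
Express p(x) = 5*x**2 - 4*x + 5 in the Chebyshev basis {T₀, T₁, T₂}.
(15/2)T₀ + (-4)T₁ + (5/2)T₂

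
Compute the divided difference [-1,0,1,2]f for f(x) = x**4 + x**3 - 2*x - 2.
3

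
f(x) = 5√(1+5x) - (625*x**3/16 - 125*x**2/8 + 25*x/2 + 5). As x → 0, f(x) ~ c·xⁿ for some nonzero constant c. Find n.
4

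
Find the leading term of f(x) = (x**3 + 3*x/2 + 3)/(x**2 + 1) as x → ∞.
x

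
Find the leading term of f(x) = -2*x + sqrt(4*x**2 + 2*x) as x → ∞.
1/2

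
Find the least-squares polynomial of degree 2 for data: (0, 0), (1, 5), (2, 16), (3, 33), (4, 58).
6/35 + (44/35)x + (23/7)x²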